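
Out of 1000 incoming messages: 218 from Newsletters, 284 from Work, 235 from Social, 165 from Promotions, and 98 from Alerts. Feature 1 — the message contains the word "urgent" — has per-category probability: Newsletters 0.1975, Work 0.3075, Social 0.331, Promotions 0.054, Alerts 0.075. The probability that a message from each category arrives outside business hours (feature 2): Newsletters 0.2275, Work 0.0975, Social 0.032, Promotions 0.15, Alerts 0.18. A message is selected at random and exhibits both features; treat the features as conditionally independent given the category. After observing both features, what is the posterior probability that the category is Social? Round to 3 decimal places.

Prior × likelihood for each hypothesis:
  Newsletters: 0.218 × 0.1975 × 0.2275 = 0.0097950125
  Work: 0.284 × 0.3075 × 0.0975 = 0.008514675
  Social: 0.235 × 0.331 × 0.032 = 0.00248912
  Promotions: 0.165 × 0.054 × 0.15 = 0.0013365
  Alerts: 0.098 × 0.075 × 0.18 = 0.001323
Sum = 0.0234583075.
P(Social | evidence) = 0.00248912 / 0.0234583075 ≈ 0.106.

0.106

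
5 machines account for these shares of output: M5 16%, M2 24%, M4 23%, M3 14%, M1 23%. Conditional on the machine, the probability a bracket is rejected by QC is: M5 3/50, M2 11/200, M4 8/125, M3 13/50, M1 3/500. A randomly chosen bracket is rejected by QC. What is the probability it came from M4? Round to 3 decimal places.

0.195

Compute prior × likelihood for every hypothesis:
  M5: 0.16 × 0.06 = 0.0096
  M2: 0.24 × 0.055 = 0.0132
  M4: 0.23 × 0.064 = 0.01472
  M3: 0.14 × 0.26 = 0.0364
  M1: 0.23 × 0.006 = 0.00138
Normalizing constant = 0.0753.
P(M4 | evidence) = 0.01472 / 0.0753 ≈ 0.195.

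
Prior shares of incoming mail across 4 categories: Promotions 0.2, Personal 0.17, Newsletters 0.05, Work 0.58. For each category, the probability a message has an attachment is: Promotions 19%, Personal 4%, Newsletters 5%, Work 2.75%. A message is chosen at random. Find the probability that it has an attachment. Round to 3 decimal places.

Unnormalized posteriors (prior × likelihood):
  Promotions: 0.2 × 0.19 = 0.038
  Personal: 0.17 × 0.04 = 0.0068
  Newsletters: 0.05 × 0.05 = 0.0025
  Work: 0.58 × 0.0275 = 0.01595
P(attachment) = 0.038 + 0.0068 + 0.0025 + 0.01595 = 0.06325 → 0.063.

0.063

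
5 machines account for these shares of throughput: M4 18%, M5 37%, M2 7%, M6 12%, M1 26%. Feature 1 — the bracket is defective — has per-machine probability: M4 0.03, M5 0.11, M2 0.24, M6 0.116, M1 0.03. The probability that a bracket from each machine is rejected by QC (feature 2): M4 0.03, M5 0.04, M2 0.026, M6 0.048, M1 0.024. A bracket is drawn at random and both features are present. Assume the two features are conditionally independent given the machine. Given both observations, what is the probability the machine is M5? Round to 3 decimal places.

0.528

Prior × likelihood for each hypothesis:
  M4: 0.18 × 0.03 × 0.03 = 0.000162
  M5: 0.37 × 0.11 × 0.04 = 0.001628
  M2: 0.07 × 0.24 × 0.026 = 0.0004368
  M6: 0.12 × 0.116 × 0.048 = 0.00066816
  M1: 0.26 × 0.03 × 0.024 = 0.0001872
Normalizing constant = 0.00308216.
P(M5 | evidence) = 0.001628 / 0.00308216 ≈ 0.528.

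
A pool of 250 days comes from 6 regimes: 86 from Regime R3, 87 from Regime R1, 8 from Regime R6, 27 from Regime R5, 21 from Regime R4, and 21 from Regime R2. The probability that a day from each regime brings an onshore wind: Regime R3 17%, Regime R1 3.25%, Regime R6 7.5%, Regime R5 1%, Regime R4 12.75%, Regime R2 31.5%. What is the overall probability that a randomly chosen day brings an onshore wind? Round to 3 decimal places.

By Bayes' rule, posterior ∝ prior × likelihood:
  Regime R3: 0.344 × 0.17 = 0.05848
  Regime R1: 0.348 × 0.0325 = 0.01131
  Regime R6: 0.032 × 0.075 = 0.0024
  Regime R5: 0.108 × 0.01 = 0.00108
  Regime R4: 0.084 × 0.1275 = 0.01071
  Regime R2: 0.084 × 0.315 = 0.02646
P(onshore) = 0.05848 + 0.01131 + 0.0024 + 0.00108 + 0.01071 + 0.02646 = 0.11044 → 0.110.

0.110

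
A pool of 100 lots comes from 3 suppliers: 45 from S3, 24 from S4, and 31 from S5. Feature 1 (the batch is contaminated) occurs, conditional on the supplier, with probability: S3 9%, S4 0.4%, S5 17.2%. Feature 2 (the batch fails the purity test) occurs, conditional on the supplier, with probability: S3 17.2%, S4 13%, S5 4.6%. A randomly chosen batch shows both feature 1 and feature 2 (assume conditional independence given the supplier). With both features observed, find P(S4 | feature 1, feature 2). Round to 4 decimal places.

Compute prior × likelihood for every hypothesis:
  S3: 0.45 × 0.09 × 0.172 = 0.006966
  S4: 0.24 × 0.004 × 0.13 = 0.0001248
  S5: 0.31 × 0.172 × 0.046 = 0.00245272
Normalizing constant = 0.00954352.
P(S4 | evidence) = 0.0001248 / 0.00954352 ≈ 0.0131.

0.0131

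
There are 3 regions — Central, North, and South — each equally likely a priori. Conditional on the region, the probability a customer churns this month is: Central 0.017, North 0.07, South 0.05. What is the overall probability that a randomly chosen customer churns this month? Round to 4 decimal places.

0.0457

With a uniform prior (1/3 each), posterior ∝ likelihood:
  Central: 0.017
  North: 0.07
  South: 0.05
P(churn) = (1/3) × (0.017 + 0.07 + 0.05) = 0.137/3 ≈ 0.0457.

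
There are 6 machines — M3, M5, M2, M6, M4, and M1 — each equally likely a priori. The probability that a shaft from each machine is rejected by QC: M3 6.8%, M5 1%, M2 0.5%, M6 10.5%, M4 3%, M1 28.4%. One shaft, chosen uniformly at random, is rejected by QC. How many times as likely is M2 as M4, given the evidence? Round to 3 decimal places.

With a uniform prior (1/6 each), posterior ∝ likelihood:
  M3: 0.068
  M5: 0.01
  M2: 0.005
  M6: 0.105
  M4: 0.03
  M1: 0.284
Total = 0.502.
The ratio is 0.005 / 0.03 (the normalizer cancels) = 0.167.

0.167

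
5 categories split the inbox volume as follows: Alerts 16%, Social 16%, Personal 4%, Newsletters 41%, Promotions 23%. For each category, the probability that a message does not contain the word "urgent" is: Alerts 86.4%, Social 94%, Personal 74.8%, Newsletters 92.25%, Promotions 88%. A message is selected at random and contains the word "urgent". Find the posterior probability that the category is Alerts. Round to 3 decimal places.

Taking complements, P(urgent-flag | each) = Alerts 0.136, Social 0.06, Personal 0.252, Newsletters 0.0775, Promotions 0.12.
By Bayes' rule, posterior ∝ prior × likelihood:
  Alerts: 0.16 × 0.136 = 0.02176
  Social: 0.16 × 0.06 = 0.0096
  Personal: 0.04 × 0.252 = 0.01008
  Newsletters: 0.41 × 0.0775 = 0.031775
  Promotions: 0.23 × 0.12 = 0.0276
Normalizing constant = 0.100815.
P(Alerts | evidence) = 0.02176 / 0.100815 ≈ 0.216.

0.216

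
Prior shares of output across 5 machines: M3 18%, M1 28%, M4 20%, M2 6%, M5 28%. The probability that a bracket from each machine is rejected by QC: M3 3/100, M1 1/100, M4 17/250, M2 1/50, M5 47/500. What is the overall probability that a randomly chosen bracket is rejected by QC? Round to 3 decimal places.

By Bayes' rule, posterior ∝ prior × likelihood:
  M3: 0.18 × 0.03 = 0.0054
  M1: 0.28 × 0.01 = 0.0028
  M4: 0.2 × 0.068 = 0.0136
  M2: 0.06 × 0.02 = 0.0012
  M5: 0.28 × 0.094 = 0.02632
P(rejected) = 0.0054 + 0.0028 + 0.0136 + 0.0012 + 0.02632 = 0.04932 → 0.049.

0.049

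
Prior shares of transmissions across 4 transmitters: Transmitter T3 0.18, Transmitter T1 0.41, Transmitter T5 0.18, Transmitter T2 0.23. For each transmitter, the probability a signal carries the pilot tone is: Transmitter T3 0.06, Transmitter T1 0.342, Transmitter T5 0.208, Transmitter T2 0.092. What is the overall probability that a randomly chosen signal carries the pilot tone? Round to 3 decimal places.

Unnormalized posteriors (prior × likelihood):
  Transmitter T3: 0.18 × 0.06 = 0.0108
  Transmitter T1: 0.41 × 0.342 = 0.14022
  Transmitter T5: 0.18 × 0.208 = 0.03744
  Transmitter T2: 0.23 × 0.092 = 0.02116
P(pilot) = 0.0108 + 0.14022 + 0.03744 + 0.02116 = 0.20962 → 0.210.

0.210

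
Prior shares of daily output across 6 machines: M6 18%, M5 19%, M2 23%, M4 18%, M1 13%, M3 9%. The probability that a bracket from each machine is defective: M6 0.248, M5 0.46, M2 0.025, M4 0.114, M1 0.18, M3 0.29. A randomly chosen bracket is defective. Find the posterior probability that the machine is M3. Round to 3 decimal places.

0.126

Unnormalized posteriors (prior × likelihood):
  M6: 0.18 × 0.248 = 0.04464
  M5: 0.19 × 0.46 = 0.0874
  M2: 0.23 × 0.025 = 0.00575
  M4: 0.18 × 0.114 = 0.02052
  M1: 0.13 × 0.18 = 0.0234
  M3: 0.09 × 0.29 = 0.0261
Total = 0.20781.
P(M3 | evidence) = 0.0261 / 0.20781 ≈ 0.126.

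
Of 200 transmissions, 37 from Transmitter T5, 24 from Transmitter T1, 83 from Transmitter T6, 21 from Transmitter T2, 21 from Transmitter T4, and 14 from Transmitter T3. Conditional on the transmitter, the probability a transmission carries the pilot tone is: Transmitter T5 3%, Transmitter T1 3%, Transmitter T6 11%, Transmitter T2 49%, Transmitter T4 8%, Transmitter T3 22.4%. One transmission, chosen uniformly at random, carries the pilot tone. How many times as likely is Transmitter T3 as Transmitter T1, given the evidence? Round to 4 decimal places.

4.3556

By Bayes' rule, posterior ∝ prior × likelihood:
  Transmitter T5: 0.185 × 0.03 = 0.00555
  Transmitter T1: 0.12 × 0.03 = 0.0036
  Transmitter T6: 0.415 × 0.11 = 0.04565
  Transmitter T2: 0.105 × 0.49 = 0.05145
  Transmitter T4: 0.105 × 0.08 = 0.0084
  Transmitter T3: 0.07 × 0.224 = 0.01568
Normalizing constant = 0.13033.
The ratio is 0.01568 / 0.0036 (the normalizer cancels) = 4.3556.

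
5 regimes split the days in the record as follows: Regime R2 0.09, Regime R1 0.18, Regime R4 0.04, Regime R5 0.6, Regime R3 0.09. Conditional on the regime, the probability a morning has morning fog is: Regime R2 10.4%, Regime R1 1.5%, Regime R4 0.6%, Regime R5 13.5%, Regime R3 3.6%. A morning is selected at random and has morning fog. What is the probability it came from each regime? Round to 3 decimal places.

Regime R2 0.097, Regime R1 0.028, Regime R4 0.002, Regime R5 0.839, Regime R3 0.034

Prior × likelihood for each hypothesis:
  Regime R2: 0.09 × 0.104 = 0.00936
  Regime R1: 0.18 × 0.015 = 0.0027
  Regime R4: 0.04 × 0.006 = 0.00024
  Regime R5: 0.6 × 0.135 = 0.081
  Regime R3: 0.09 × 0.036 = 0.00324
Sum = 0.09654.
P(Regime R2 | fog) = 0.00936/0.09654 ≈ 0.097
P(Regime R1 | fog) = 0.0027/0.09654 ≈ 0.028
P(Regime R4 | fog) = 0.00024/0.09654 ≈ 0.002
P(Regime R5 | fog) = 0.081/0.09654 ≈ 0.839
P(Regime R3 | fog) = 0.00324/0.09654 ≈ 0.034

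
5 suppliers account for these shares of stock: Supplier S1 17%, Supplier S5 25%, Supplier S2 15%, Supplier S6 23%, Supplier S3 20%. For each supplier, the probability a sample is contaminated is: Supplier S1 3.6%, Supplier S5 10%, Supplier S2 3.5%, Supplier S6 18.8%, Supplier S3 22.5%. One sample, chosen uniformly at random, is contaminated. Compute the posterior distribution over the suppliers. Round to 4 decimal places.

Prior × likelihood for each hypothesis:
  Supplier S1: 0.17 × 0.036 = 0.00612
  Supplier S5: 0.25 × 0.1 = 0.025
  Supplier S2: 0.15 × 0.035 = 0.00525
  Supplier S6: 0.23 × 0.188 = 0.04324
  Supplier S3: 0.2 × 0.225 = 0.045
Total = 0.12461.
P(Supplier S1 | contaminated) = 0.00612/0.12461 ≈ 0.0491
P(Supplier S5 | contaminated) = 0.025/0.12461 ≈ 0.2006
P(Supplier S2 | contaminated) = 0.00525/0.12461 ≈ 0.0421
P(Supplier S6 | contaminated) = 0.04324/0.12461 ≈ 0.3470
P(Supplier S3 | contaminated) = 0.045/0.12461 ≈ 0.3611
(Check: 0.0491+0.2006+0.0421+0.3470+0.3611 = 0.9999.)

Supplier S1 0.0491, Supplier S5 0.2006, Supplier S2 0.0421, Supplier S6 0.3470, Supplier S3 0.3611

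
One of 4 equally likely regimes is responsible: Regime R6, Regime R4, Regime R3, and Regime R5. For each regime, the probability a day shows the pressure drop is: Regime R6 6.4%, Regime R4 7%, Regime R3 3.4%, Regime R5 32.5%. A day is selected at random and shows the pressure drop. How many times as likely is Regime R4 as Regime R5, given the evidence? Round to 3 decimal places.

0.215

With a uniform prior (1/4 each), posterior ∝ likelihood:
  Regime R6: 0.064
  Regime R4: 0.07
  Regime R3: 0.034
  Regime R5: 0.325
Sum = 0.493.
The ratio is 0.07 / 0.325 (the normalizer cancels) = 0.215.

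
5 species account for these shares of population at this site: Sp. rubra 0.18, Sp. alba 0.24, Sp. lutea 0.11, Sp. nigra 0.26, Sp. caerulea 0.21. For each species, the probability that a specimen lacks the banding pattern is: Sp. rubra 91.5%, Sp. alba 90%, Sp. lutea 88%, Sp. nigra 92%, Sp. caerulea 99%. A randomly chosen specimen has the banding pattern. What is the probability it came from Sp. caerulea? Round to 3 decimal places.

Taking complements, P(banded | each) = Sp. rubra 0.085, Sp. alba 0.1, Sp. lutea 0.12, Sp. nigra 0.08, Sp. caerulea 0.01.
Unnormalized posteriors (prior × likelihood):
  Sp. rubra: 0.18 × 0.085 = 0.0153
  Sp. alba: 0.24 × 0.1 = 0.024
  Sp. lutea: 0.11 × 0.12 = 0.0132
  Sp. nigra: 0.26 × 0.08 = 0.0208
  Sp. caerulea: 0.21 × 0.01 = 0.0021
Total = 0.0754.
P(Sp. caerulea | evidence) = 0.0021 / 0.0754 ≈ 0.028.

0.028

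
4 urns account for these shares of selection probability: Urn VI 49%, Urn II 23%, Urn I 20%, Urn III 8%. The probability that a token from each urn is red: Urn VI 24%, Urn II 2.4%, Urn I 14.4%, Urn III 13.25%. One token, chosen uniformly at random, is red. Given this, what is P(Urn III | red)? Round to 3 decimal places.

Compute prior × likelihood for every hypothesis:
  Urn VI: 0.49 × 0.24 = 0.1176
  Urn II: 0.23 × 0.024 = 0.00552
  Urn I: 0.2 × 0.144 = 0.0288
  Urn III: 0.08 × 0.1325 = 0.0106
Total = 0.16252.
P(Urn III | evidence) = 0.0106 / 0.16252 ≈ 0.065.

0.065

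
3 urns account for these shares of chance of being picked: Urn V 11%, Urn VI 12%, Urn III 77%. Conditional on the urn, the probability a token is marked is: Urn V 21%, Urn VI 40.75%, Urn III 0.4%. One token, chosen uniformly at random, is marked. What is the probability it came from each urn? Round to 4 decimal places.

By Bayes' rule, posterior ∝ prior × likelihood:
  Urn V: 0.11 × 0.21 = 0.0231
  Urn VI: 0.12 × 0.4075 = 0.0489
  Urn III: 0.77 × 0.004 = 0.00308
Sum = 0.07508.
P(Urn V | marked) = 0.0231/0.07508 ≈ 0.3077
P(Urn VI | marked) = 0.0489/0.07508 ≈ 0.6513
P(Urn III | marked) = 0.00308/0.07508 ≈ 0.0410

Urn V 0.3077, Urn VI 0.6513, Urn III 0.0410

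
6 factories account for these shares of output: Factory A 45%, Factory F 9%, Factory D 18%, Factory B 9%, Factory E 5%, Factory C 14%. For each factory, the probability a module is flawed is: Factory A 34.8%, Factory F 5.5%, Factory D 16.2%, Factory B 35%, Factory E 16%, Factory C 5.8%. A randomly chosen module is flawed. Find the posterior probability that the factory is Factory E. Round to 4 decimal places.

Prior × likelihood for each hypothesis:
  Factory A: 0.45 × 0.348 = 0.1566
  Factory F: 0.09 × 0.055 = 0.00495
  Factory D: 0.18 × 0.162 = 0.02916
  Factory B: 0.09 × 0.35 = 0.0315
  Factory E: 0.05 × 0.16 = 0.008
  Factory C: 0.14 × 0.058 = 0.00812
Normalizing constant = 0.23833.
P(Factory E | evidence) = 0.008 / 0.23833 ≈ 0.0336.

0.0336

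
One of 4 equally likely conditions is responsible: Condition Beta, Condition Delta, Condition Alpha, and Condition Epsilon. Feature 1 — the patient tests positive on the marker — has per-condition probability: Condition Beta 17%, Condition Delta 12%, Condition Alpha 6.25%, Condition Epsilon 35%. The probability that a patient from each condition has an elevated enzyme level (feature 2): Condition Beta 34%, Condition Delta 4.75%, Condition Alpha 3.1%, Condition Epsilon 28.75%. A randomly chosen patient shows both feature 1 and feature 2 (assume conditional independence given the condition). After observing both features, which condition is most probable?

Condition Epsilon

Since the prior is uniform, the posterior is proportional to the likelihood:
  Condition Beta: 0.17 × 0.34 = 0.0578
  Condition Delta: 0.12 × 0.0475 = 0.0057
  Condition Alpha: 0.0625 × 0.031 = 0.0019375
  Condition Epsilon: 0.35 × 0.2875 = 0.100625
Normalizing constant = 0.1660625.
Largest term belongs to Condition Epsilon, so Condition Epsilon is most probable.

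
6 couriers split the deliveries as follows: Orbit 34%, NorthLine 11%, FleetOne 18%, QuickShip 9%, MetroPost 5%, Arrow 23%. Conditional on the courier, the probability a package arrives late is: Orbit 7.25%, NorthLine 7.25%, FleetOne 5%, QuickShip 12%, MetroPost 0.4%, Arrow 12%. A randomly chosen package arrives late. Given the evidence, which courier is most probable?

Arrow

Prior × likelihood for each hypothesis:
  Orbit: 0.34 × 0.0725 = 0.02465
  NorthLine: 0.11 × 0.0725 = 0.007975
  FleetOne: 0.18 × 0.05 = 0.009
  QuickShip: 0.09 × 0.12 = 0.0108
  MetroPost: 0.05 × 0.004 = 0.0002
  Arrow: 0.23 × 0.12 = 0.0276
Sum = 0.080225.
Largest term belongs to Arrow, so Arrow is most probable.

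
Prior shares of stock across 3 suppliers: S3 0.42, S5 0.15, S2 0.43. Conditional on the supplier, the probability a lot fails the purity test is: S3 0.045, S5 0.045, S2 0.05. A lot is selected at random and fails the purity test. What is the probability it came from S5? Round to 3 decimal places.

0.143

By Bayes' rule, posterior ∝ prior × likelihood:
  S3: 0.42 × 0.045 = 0.0189
  S5: 0.15 × 0.045 = 0.00675
  S2: 0.43 × 0.05 = 0.0215
Sum = 0.04715.
P(S5 | evidence) = 0.00675 / 0.04715 ≈ 0.143.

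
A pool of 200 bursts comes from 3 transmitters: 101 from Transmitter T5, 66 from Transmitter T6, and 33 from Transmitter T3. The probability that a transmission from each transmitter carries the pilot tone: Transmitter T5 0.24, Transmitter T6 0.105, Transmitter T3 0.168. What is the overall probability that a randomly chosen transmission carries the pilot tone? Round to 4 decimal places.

0.1836

Compute prior × likelihood for every hypothesis:
  Transmitter T5: 0.505 × 0.24 = 0.1212
  Transmitter T6: 0.33 × 0.105 = 0.03465
  Transmitter T3: 0.165 × 0.168 = 0.02772
P(pilot) = 0.1212 + 0.03465 + 0.02772 = 0.18357 → 0.1836.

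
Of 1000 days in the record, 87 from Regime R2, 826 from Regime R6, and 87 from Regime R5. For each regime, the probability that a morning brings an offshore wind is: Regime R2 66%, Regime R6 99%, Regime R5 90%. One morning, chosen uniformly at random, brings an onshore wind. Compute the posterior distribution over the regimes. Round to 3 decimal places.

Regime R2 0.636, Regime R6 0.177, Regime R5 0.187

Taking complements, P(onshore | each) = Regime R2 0.34, Regime R6 0.01, Regime R5 0.1.
By Bayes' rule, posterior ∝ prior × likelihood:
  Regime R2: 0.087 × 0.34 = 0.02958
  Regime R6: 0.826 × 0.01 = 0.00826
  Regime R5: 0.087 × 0.1 = 0.0087
Total = 0.04654.
P(Regime R2 | onshore) = 0.02958/0.04654 ≈ 0.636
P(Regime R6 | onshore) = 0.00826/0.04654 ≈ 0.177
P(Regime R5 | onshore) = 0.0087/0.04654 ≈ 0.187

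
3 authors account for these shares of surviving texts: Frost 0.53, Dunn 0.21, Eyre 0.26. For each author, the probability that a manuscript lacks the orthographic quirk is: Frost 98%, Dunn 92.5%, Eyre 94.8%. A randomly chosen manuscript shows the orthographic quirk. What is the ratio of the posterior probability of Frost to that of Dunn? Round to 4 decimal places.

0.6730

Taking complements, P(quirk | each) = Frost 0.02, Dunn 0.075, Eyre 0.052.
By Bayes' rule, posterior ∝ prior × likelihood:
  Frost: 0.53 × 0.02 = 0.0106
  Dunn: 0.21 × 0.075 = 0.01575
  Eyre: 0.26 × 0.052 = 0.01352
Sum = 0.03987.
The ratio is 0.0106 / 0.01575 (the normalizer cancels) = 0.6730.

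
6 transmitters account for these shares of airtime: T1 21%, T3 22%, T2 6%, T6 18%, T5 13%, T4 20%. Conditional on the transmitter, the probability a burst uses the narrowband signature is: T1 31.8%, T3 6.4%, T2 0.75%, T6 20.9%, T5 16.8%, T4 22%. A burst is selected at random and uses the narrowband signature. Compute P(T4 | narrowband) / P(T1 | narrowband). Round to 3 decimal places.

Unnormalized posteriors (prior × likelihood):
  T1: 0.21 × 0.318 = 0.06678
  T3: 0.22 × 0.064 = 0.01408
  T2: 0.06 × 0.0075 = 0.00045
  T6: 0.18 × 0.209 = 0.03762
  T5: 0.13 × 0.168 = 0.02184
  T4: 0.2 × 0.22 = 0.044
Total = 0.18477.
The ratio is 0.044 / 0.06678 (the normalizer cancels) = 0.659.

0.659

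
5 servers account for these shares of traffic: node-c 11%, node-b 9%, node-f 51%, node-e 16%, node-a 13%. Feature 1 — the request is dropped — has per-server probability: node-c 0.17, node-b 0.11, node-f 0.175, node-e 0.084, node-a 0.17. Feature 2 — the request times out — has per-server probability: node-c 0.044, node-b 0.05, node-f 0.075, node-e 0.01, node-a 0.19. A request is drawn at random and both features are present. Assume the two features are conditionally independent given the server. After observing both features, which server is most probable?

Unnormalized posteriors (prior × likelihood):
  node-c: 0.11 × 0.17 × 0.044 = 0.0008228
  node-b: 0.09 × 0.11 × 0.05 = 0.000495
  node-f: 0.51 × 0.175 × 0.075 = 0.00669375
  node-e: 0.16 × 0.084 × 0.01 = 0.0001344
  node-a: 0.13 × 0.17 × 0.19 = 0.004199
Normalizing constant = 0.01234495.
Largest term belongs to node-f, so node-f is most probable.

node-f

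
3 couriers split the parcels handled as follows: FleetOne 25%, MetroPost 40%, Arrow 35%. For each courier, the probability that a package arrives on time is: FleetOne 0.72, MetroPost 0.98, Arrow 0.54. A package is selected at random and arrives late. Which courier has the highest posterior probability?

Arrow

Taking complements, P(late | each) = FleetOne 0.28, MetroPost 0.02, Arrow 0.46.
By Bayes' rule, posterior ∝ prior × likelihood:
  FleetOne: 0.25 × 0.28 = 0.07
  MetroPost: 0.4 × 0.02 = 0.008
  Arrow: 0.35 × 0.46 = 0.161
Sum = 0.239.
Largest term belongs to Arrow, so Arrow is most probable.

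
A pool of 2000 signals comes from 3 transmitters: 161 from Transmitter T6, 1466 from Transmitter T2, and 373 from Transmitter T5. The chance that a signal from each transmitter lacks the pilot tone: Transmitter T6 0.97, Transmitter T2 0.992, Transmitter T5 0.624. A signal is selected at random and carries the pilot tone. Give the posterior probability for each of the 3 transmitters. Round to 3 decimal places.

Taking complements, P(pilot | each) = Transmitter T6 0.03, Transmitter T2 0.008, Transmitter T5 0.376.
Prior × likelihood for each hypothesis:
  Transmitter T6: 0.0805 × 0.03 = 0.002415
  Transmitter T2: 0.733 × 0.008 = 0.005864
  Transmitter T5: 0.1865 × 0.376 = 0.070124
Normalizing constant = 0.078403.
P(Transmitter T6 | pilot) = 0.002415/0.078403 ≈ 0.031
P(Transmitter T2 | pilot) = 0.005864/0.078403 ≈ 0.075
P(Transmitter T5 | pilot) = 0.070124/0.078403 ≈ 0.894
(Check: 0.031+0.075+0.894 = 1.000.)

Transmitter T6 0.031, Transmitter T2 0.075, Transmitter T5 0.894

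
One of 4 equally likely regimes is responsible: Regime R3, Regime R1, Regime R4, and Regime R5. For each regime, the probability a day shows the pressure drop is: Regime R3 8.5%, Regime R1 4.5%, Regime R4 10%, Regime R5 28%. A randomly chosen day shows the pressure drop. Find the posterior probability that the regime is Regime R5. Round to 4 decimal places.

0.5490

Since the prior is uniform, the posterior is proportional to the likelihood:
  Regime R3: 0.085
  Regime R1: 0.045
  Regime R4: 0.1
  Regime R5: 0.28
Total = 0.51.
P(Regime R5 | evidence) = 0.28 / 0.51 ≈ 0.5490.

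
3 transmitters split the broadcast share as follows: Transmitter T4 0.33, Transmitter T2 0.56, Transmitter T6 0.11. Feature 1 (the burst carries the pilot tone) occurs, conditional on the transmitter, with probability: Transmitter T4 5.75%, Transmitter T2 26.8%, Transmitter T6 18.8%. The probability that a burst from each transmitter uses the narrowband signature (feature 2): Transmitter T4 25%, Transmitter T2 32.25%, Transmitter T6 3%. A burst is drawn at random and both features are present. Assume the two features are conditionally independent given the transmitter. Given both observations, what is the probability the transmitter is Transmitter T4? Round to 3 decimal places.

Prior × likelihood for each hypothesis:
  Transmitter T4: 0.33 × 0.0575 × 0.25 = 0.00474375
  Transmitter T2: 0.56 × 0.268 × 0.3225 = 0.0484008
  Transmitter T6: 0.11 × 0.188 × 0.03 = 0.0006204
Sum = 0.05376495.
P(Transmitter T4 | evidence) = 0.00474375 / 0.05376495 ≈ 0.088.

0.088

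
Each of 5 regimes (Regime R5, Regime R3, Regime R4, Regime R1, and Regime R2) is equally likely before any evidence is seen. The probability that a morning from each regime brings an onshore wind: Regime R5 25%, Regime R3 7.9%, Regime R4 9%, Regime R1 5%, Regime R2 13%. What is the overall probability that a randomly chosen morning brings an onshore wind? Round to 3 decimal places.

0.120

With a uniform prior (1/5 each), posterior ∝ likelihood:
  Regime R5: 0.25
  Regime R3: 0.079
  Regime R4: 0.09
  Regime R1: 0.05
  Regime R2: 0.13
P(onshore) = (1/5) × (0.25 + 0.079 + 0.09 + 0.05 + 0.13) = 0.599/5 ≈ 0.120.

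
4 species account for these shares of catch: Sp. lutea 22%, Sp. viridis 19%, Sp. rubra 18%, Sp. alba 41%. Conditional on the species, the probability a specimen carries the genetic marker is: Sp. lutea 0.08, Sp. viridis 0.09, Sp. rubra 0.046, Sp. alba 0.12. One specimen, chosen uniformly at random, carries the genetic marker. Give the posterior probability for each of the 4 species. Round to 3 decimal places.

Unnormalized posteriors (prior × likelihood):
  Sp. lutea: 0.22 × 0.08 = 0.0176
  Sp. viridis: 0.19 × 0.09 = 0.0171
  Sp. rubra: 0.18 × 0.046 = 0.00828
  Sp. alba: 0.41 × 0.12 = 0.0492
Total = 0.09218.
P(Sp. lutea | marker) = 0.0176/0.09218 ≈ 0.191
P(Sp. viridis | marker) = 0.0171/0.09218 ≈ 0.186
P(Sp. rubra | marker) = 0.00828/0.09218 ≈ 0.090
P(Sp. alba | marker) = 0.0492/0.09218 ≈ 0.534

Sp. lutea 0.191, Sp. viridis 0.186, Sp. rubra 0.090, Sp. alba 0.534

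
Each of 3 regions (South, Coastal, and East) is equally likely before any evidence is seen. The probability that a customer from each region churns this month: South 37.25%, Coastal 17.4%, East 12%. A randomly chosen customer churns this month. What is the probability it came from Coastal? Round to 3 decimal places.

0.261

With a uniform prior (1/3 each), posterior ∝ likelihood:
  South: 0.3725
  Coastal: 0.174
  East: 0.12
Total = 0.6665.
P(Coastal | evidence) = 0.174 / 0.6665 ≈ 0.261.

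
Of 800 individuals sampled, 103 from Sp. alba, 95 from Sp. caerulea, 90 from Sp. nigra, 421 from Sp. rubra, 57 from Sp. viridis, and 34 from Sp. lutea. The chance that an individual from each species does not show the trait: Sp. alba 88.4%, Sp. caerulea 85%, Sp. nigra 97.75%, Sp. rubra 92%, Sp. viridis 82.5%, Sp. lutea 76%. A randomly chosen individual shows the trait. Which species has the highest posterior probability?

Sp. rubra

Taking complements, P(trait | each) = Sp. alba 0.116, Sp. caerulea 0.15, Sp. nigra 0.0225, Sp. rubra 0.08, Sp. viridis 0.175, Sp. lutea 0.24.
Unnormalized posteriors (prior × likelihood):
  Sp. alba: 0.12875 × 0.116 = 0.014935
  Sp. caerulea: 0.11875 × 0.15 = 0.0178125
  Sp. nigra: 0.1125 × 0.0225 = 0.00253125
  Sp. rubra: 0.52625 × 0.08 = 0.0421
  Sp. viridis: 0.07125 × 0.175 = 0.01246875
  Sp. lutea: 0.0425 × 0.24 = 0.0102
Sum = 0.1000475.
Largest term belongs to Sp. rubra, so Sp. rubra is most probable.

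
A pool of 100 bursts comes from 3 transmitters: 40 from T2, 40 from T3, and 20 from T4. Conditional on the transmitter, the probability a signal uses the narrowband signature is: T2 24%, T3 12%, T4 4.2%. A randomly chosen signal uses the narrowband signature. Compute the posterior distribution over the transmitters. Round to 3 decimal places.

Compute prior × likelihood for every hypothesis:
  T2: 0.4 × 0.24 = 0.096
  T3: 0.4 × 0.12 = 0.048
  T4: 0.2 × 0.042 = 0.0084
Total = 0.1524.
P(T2 | narrowband) = 0.096/0.1524 ≈ 0.630
P(T3 | narrowband) = 0.048/0.1524 ≈ 0.315
P(T4 | narrowband) = 0.0084/0.1524 ≈ 0.055
(Check: 0.630+0.315+0.055 = 1.000.)

T2 0.630, T3 0.315, T4 0.055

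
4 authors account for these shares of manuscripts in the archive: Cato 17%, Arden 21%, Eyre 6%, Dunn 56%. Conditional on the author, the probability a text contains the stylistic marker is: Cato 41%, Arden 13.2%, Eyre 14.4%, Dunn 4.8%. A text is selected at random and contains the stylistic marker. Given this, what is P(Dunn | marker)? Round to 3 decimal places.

0.202

Unnormalized posteriors (prior × likelihood):
  Cato: 0.17 × 0.41 = 0.0697
  Arden: 0.21 × 0.132 = 0.02772
  Eyre: 0.06 × 0.144 = 0.00864
  Dunn: 0.56 × 0.048 = 0.02688
Total = 0.13294.
P(Dunn | evidence) = 0.02688 / 0.13294 ≈ 0.202.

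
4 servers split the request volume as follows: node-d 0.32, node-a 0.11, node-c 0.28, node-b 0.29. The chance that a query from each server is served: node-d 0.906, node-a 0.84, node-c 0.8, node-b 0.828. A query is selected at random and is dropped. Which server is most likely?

node-c

Taking complements, P(dropped | each) = node-d 0.094, node-a 0.16, node-c 0.2, node-b 0.172.
Prior × likelihood for each hypothesis:
  node-d: 0.32 × 0.094 = 0.03008
  node-a: 0.11 × 0.16 = 0.0176
  node-c: 0.28 × 0.2 = 0.056
  node-b: 0.29 × 0.172 = 0.04988
Normalizing constant = 0.15356.
Largest term belongs to node-c, so node-c is most probable.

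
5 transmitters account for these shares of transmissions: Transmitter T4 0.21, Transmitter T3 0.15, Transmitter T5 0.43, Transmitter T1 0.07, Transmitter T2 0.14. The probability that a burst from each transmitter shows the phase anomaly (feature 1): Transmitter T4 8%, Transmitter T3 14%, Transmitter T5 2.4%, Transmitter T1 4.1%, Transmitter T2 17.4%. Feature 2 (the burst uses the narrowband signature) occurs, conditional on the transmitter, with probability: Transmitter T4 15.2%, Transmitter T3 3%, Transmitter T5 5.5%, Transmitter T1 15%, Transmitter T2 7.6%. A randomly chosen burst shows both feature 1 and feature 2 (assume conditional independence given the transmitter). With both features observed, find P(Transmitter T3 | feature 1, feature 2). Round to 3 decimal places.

0.104

By Bayes' rule, posterior ∝ prior × likelihood:
  Transmitter T4: 0.21 × 0.08 × 0.152 = 0.0025536
  Transmitter T3: 0.15 × 0.14 × 0.03 = 0.00063
  Transmitter T5: 0.43 × 0.024 × 0.055 = 0.0005676
  Transmitter T1: 0.07 × 0.041 × 0.15 = 0.0004305
  Transmitter T2: 0.14 × 0.174 × 0.076 = 0.00185136
Normalizing constant = 0.00603306.
P(Transmitter T3 | evidence) = 0.00063 / 0.00603306 ≈ 0.104.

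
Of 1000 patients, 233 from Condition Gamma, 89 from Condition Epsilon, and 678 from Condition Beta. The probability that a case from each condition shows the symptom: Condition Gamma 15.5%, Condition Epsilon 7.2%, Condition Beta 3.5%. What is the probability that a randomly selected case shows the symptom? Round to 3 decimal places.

Unnormalized posteriors (prior × likelihood):
  Condition Gamma: 0.233 × 0.155 = 0.036115
  Condition Epsilon: 0.089 × 0.072 = 0.006408
  Condition Beta: 0.678 × 0.035 = 0.02373
P(symptomatic) = 0.036115 + 0.006408 + 0.02373 = 0.066253 → 0.066.

0.066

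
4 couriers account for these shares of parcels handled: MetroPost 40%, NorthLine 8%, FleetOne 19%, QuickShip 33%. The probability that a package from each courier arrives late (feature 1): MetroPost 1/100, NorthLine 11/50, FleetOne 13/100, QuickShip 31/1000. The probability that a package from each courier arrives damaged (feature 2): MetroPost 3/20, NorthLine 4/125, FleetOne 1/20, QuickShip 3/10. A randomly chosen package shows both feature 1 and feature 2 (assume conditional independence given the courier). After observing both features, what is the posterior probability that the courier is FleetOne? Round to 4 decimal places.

0.2259

By Bayes' rule, posterior ∝ prior × likelihood:
  MetroPost: 0.4 × 0.01 × 0.15 = 0.0006
  NorthLine: 0.08 × 0.22 × 0.032 = 0.0005632
  FleetOne: 0.19 × 0.13 × 0.05 = 0.001235
  QuickShip: 0.33 × 0.031 × 0.3 = 0.003069
Normalizing constant = 0.0054672.
P(FleetOne | evidence) = 0.001235 / 0.0054672 ≈ 0.2259.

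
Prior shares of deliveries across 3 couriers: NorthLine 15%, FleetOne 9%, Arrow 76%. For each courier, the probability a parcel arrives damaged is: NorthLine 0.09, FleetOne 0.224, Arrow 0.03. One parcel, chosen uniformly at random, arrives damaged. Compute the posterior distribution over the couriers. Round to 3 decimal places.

Prior × likelihood for each hypothesis:
  NorthLine: 0.15 × 0.09 = 0.0135
  FleetOne: 0.09 × 0.224 = 0.02016
  Arrow: 0.76 × 0.03 = 0.0228
Normalizing constant = 0.05646.
P(NorthLine | damaged) = 0.0135/0.05646 ≈ 0.239
P(FleetOne | damaged) = 0.02016/0.05646 ≈ 0.357
P(Arrow | damaged) = 0.0228/0.05646 ≈ 0.404

NorthLine 0.239, FleetOne 0.357, Arrow 0.404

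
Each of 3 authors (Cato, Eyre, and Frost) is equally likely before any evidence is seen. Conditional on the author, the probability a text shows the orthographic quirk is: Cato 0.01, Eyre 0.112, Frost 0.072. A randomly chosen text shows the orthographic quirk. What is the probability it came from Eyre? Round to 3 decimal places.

0.577

Since the prior is uniform, the posterior is proportional to the likelihood:
  Cato: 0.01
  Eyre: 0.112
  Frost: 0.072
Total = 0.194.
P(Eyre | evidence) = 0.112 / 0.194 ≈ 0.577.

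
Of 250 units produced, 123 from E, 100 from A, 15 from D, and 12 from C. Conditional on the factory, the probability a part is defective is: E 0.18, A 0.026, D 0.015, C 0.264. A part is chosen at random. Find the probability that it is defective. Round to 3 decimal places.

Prior × likelihood for each hypothesis:
  E: 0.492 × 0.18 = 0.08856
  A: 0.4 × 0.026 = 0.0104
  D: 0.06 × 0.015 = 0.0009
  C: 0.048 × 0.264 = 0.012672
P(defective) = 0.08856 + 0.0104 + 0.0009 + 0.012672 = 0.112532 → 0.113.

0.113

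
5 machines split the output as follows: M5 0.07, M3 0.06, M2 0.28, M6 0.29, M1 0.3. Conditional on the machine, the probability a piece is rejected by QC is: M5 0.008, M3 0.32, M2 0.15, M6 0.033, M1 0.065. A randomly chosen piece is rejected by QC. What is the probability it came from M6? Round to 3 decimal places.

Prior × likelihood for each hypothesis:
  M5: 0.07 × 0.008 = 0.00056
  M3: 0.06 × 0.32 = 0.0192
  M2: 0.28 × 0.15 = 0.042
  M6: 0.29 × 0.033 = 0.00957
  M1: 0.3 × 0.065 = 0.0195
Normalizing constant = 0.09083.
P(M6 | evidence) = 0.00957 / 0.09083 ≈ 0.105.

0.105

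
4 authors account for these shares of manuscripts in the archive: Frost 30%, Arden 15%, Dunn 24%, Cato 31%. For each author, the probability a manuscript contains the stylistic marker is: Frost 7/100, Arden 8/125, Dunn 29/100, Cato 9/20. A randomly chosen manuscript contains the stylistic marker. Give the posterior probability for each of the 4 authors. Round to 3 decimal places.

Unnormalized posteriors (prior × likelihood):
  Frost: 0.3 × 0.07 = 0.021
  Arden: 0.15 × 0.064 = 0.0096
  Dunn: 0.24 × 0.29 = 0.0696
  Cato: 0.31 × 0.45 = 0.1395
Total = 0.2397.
P(Frost | marker) = 0.021/0.2397 ≈ 0.088
P(Arden | marker) = 0.0096/0.2397 ≈ 0.040
P(Dunn | marker) = 0.0696/0.2397 ≈ 0.290
P(Cato | marker) = 0.1395/0.2397 ≈ 0.582
(Check: 0.088+0.040+0.290+0.582 = 1.000.)

Frost 0.088, Arden 0.040, Dunn 0.290, Cato 0.582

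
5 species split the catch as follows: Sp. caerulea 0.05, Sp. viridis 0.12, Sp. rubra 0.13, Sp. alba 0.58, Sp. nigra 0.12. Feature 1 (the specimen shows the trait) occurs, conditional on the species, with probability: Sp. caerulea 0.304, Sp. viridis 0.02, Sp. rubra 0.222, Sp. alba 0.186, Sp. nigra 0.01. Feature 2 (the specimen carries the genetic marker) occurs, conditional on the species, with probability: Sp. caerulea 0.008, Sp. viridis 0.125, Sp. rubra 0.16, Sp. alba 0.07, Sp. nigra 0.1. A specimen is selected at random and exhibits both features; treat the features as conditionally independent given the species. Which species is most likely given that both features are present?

Sp. alba

Unnormalized posteriors (prior × likelihood):
  Sp. caerulea: 0.05 × 0.304 × 0.008 = 0.0001216
  Sp. viridis: 0.12 × 0.02 × 0.125 = 0.0003
  Sp. rubra: 0.13 × 0.222 × 0.16 = 0.0046176
  Sp. alba: 0.58 × 0.186 × 0.07 = 0.0075516
  Sp. nigra: 0.12 × 0.01 × 0.1 = 0.00012
Normalizing constant = 0.0127108.
Largest term belongs to Sp. alba, so Sp. alba is most probable.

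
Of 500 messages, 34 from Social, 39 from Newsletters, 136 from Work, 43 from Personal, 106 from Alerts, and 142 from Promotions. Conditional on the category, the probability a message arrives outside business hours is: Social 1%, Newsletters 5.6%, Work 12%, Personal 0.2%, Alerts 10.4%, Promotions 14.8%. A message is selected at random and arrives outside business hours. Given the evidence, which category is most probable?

Compute prior × likelihood for every hypothesis:
  Social: 0.068 × 0.01 = 0.00068
  Newsletters: 0.078 × 0.056 = 0.004368
  Work: 0.272 × 0.12 = 0.03264
  Personal: 0.086 × 0.002 = 0.000172
  Alerts: 0.212 × 0.104 = 0.022048
  Promotions: 0.284 × 0.148 = 0.042032
Total = 0.10194.
Largest term belongs to Promotions, so Promotions is most probable.

Promotions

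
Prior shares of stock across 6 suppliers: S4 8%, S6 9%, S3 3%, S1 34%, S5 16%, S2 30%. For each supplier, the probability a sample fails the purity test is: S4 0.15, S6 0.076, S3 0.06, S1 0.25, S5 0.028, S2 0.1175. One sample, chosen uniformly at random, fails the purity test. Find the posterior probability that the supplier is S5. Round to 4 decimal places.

Prior × likelihood for each hypothesis:
  S4: 0.08 × 0.15 = 0.012
  S6: 0.09 × 0.076 = 0.00684
  S3: 0.03 × 0.06 = 0.0018
  S1: 0.34 × 0.25 = 0.085
  S5: 0.16 × 0.028 = 0.00448
  S2: 0.3 × 0.1175 = 0.03525
Sum = 0.14537.
P(S5 | evidence) = 0.00448 / 0.14537 ≈ 0.0308.

0.0308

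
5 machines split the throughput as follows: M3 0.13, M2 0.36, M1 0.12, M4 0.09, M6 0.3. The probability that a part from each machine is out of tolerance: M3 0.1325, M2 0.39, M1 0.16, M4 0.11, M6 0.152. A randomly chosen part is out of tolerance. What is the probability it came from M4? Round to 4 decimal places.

By Bayes' rule, posterior ∝ prior × likelihood:
  M3: 0.13 × 0.1325 = 0.017225
  M2: 0.36 × 0.39 = 0.1404
  M1: 0.12 × 0.16 = 0.0192
  M4: 0.09 × 0.11 = 0.0099
  M6: 0.3 × 0.152 = 0.0456
Normalizing constant = 0.232325.
P(M4 | evidence) = 0.0099 / 0.232325 ≈ 0.0426.

0.0426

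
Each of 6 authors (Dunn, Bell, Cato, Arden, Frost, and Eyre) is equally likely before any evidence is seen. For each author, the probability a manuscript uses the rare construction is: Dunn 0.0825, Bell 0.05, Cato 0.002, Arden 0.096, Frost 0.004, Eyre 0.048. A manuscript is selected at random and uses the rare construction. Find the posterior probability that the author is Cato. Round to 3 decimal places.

0.007

With a uniform prior (1/6 each), posterior ∝ likelihood:
  Dunn: 0.0825
  Bell: 0.05
  Cato: 0.002
  Arden: 0.096
  Frost: 0.004
  Eyre: 0.048
Normalizing constant = 0.2825.
P(Cato | evidence) = 0.002 / 0.2825 ≈ 0.007.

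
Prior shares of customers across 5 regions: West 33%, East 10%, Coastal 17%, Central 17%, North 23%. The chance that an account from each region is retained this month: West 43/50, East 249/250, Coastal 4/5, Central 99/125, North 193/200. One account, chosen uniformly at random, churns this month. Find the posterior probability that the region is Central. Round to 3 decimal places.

0.285

Taking complements, P(churn | each) = West 0.14, East 0.004, Coastal 0.2, Central 0.208, North 0.035.
Compute prior × likelihood for every hypothesis:
  West: 0.33 × 0.14 = 0.0462
  East: 0.1 × 0.004 = 0.0004
  Coastal: 0.17 × 0.2 = 0.034
  Central: 0.17 × 0.208 = 0.03536
  North: 0.23 × 0.035 = 0.00805
Total = 0.12401.
P(Central | evidence) = 0.03536 / 0.12401 ≈ 0.285.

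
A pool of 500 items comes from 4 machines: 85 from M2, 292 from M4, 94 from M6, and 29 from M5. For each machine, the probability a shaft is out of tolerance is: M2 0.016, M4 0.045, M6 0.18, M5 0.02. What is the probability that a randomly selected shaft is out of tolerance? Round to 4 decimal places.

Prior × likelihood for each hypothesis:
  M2: 0.17 × 0.016 = 0.00272
  M4: 0.584 × 0.045 = 0.02628
  M6: 0.188 × 0.18 = 0.03384
  M5: 0.058 × 0.02 = 0.00116
P(oversize) = 0.00272 + 0.02628 + 0.03384 + 0.00116 = 0.064 → 0.0640.

0.0640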